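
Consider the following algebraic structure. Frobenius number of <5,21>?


gcd(5,21)=1 => F=ab-a-b=5*21-5-21=105-26=79


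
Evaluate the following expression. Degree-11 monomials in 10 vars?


C(d+n-1,n-1)=C(20,9)=167960


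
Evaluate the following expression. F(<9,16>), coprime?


gcd(9,16)=1 => F=ab-a-b=9*16-9-16=144-25=119


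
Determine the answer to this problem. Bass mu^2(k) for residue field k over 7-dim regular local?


C(n,i)=C(7,2)=21


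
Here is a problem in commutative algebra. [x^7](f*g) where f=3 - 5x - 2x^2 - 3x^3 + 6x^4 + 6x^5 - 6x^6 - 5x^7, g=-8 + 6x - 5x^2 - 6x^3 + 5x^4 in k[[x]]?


[x^7] = sum a_i*b_j, i+j=7
  -3*5=-15
  6*-6=-36
  6*-5=-30
  -6*6=-36
  -5*-8=40
Sum=-77


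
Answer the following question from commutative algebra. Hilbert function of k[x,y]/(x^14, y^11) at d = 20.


k[x,y], I = (x^14, y^11), d = 20
Need i < 14 and d-i < 11.
Range: 10 <= i <= 13.
H(20) = 4


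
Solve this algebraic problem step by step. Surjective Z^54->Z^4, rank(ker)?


rank(ker) = 54-4 = 50


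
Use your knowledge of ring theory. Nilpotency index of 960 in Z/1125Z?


960^k mod 1125:
k=1: 960
k=2: 225
k=3: 0
First zero at k = 3


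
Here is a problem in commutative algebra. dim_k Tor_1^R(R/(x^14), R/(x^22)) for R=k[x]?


Tor_1(R/I,R/J)=(I cap J)/IJ=(x^22)/(x^36)
dim=36-22=min(14,22)=14


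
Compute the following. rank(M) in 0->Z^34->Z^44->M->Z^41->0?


Alt sum=0:
(-1)^0*34 + (-1)^1*44 + (-1)^2*? + (-1)^3*41=0
rank(M)=51


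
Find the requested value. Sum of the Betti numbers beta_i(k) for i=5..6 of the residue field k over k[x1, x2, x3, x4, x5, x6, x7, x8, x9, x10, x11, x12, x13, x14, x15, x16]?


Koszul resolution: beta_i(k)=C(n,i), n=16
C(16,5)=4368, C(16,6)=8008
Sum=12376


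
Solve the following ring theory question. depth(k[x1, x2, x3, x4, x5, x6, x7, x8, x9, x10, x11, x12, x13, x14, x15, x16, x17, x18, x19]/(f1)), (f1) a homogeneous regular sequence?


depth(R)=19
depth(R/I)=19-1=18


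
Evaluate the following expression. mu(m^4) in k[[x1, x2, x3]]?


C(n+d-1,d)=C(6,4)=15


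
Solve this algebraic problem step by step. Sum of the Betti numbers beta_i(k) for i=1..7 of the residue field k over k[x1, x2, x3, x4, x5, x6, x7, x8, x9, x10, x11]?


Koszul resolution: beta_i(k)=C(n,i), n=11
C(11,1)=11, C(11,2)=55, C(11,3)=165, C(11,4)=330, C(11,5)=462, C(11,6)=462, C(11,7)=330
Sum=1815


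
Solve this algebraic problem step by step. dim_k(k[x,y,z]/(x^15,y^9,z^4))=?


Basis: x^iy^jz^k, i<15,j<9,k<4
15*9*4=540


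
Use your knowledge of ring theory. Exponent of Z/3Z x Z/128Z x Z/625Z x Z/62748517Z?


Exponent = lcm of the cyclic orders; pairwise coprime => product.
3^1*2^7*5^4*13^7=3*128*625*62748517=15059644080000


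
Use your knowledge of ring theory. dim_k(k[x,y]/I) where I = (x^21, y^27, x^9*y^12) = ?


k[x,y]/I, I = (x^21, y^27, x^9*y^12)
Rect: 21x27=567. Corner: (21-9)x(27-12)=180.
dim = 567-180 = 387


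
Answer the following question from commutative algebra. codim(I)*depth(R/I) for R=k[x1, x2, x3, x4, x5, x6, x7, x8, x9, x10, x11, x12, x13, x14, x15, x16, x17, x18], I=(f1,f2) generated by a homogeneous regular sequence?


codim=2, depth=dim(R/I)=18-2=16
Product=2*16=32


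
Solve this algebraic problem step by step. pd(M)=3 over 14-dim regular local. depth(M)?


pd+depth=depth(R)=14
depth=14-3=11


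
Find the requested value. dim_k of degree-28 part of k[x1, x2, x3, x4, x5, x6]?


C(d+n-1,n-1)=C(33,5)=237336


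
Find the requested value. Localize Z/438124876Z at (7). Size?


7-primary part: 438124876=7^8*76
Size=7^8=5764801


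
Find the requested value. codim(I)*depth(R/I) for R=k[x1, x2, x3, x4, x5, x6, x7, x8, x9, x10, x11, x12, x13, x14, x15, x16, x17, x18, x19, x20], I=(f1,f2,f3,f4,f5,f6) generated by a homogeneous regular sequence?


codim=6, depth=dim(R/I)=20-6=14
Product=6*14=84


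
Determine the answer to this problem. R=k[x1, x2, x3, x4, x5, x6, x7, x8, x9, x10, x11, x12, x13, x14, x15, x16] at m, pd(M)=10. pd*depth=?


pd+depth=16
depth=16-10=6
pd*depth=10*6=60


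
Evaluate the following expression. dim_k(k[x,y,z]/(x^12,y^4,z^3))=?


Basis: x^iy^jz^k, i<12,j<4,k<3
12*4*3=144


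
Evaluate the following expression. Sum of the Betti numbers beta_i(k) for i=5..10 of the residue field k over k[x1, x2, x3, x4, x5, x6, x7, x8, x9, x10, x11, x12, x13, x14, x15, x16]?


Koszul resolution: beta_i(k)=C(n,i), n=16
C(16,5)=4368, C(16,6)=8008, C(16,7)=11440, C(16,8)=12870, C(16,9)=11440, C(16,10)=8008
Sum=56134


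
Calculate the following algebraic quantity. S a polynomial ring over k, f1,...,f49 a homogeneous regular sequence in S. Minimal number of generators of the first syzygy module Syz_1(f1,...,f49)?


Regular sequence => Koszul complex is the minimal free resolution.
Syz_1 minimally generated by Koszul relations f_i*e_j - f_j*e_i (i<j): mu(Syz_1) = beta_2 = C(m,2) = m(m-1)/2
m=49
49*48/2 = 1176


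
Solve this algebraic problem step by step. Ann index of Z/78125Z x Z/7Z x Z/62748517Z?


Exponent = lcm of the cyclic orders; pairwise coprime => product.
5^7*7^1*13^7=78125*7*62748517=34315595234375


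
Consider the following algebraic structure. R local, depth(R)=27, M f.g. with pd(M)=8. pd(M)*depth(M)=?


pd+depth=27
depth=27-8=19
pd*depth=8*19=152


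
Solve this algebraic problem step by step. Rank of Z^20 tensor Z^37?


rank(M(x)N) = rank(M)*rank(N)
20*37 = 740


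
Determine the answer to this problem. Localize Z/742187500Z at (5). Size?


5-primary part: 742187500=5^10*76
Size=5^10=9765625


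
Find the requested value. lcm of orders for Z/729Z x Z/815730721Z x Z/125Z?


Exponent = lcm of the cyclic orders; pairwise coprime => product.
3^6*13^8*5^3=729*815730721*125=74333461951125


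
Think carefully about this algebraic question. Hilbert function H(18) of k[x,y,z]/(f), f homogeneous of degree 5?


C(20,2)-C(15,2)=190-105=85


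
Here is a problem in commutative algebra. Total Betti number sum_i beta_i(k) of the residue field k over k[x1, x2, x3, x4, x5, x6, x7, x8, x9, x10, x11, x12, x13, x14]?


Koszul resolution: beta_i(k)=C(n,i), n=14
sum_i C(14,i) = 2^14 = 16384


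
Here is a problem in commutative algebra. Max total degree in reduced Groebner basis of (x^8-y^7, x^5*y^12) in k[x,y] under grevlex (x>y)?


LT(f1)=x^8, LT(f2)=x^5y^12, lcm=x^8y^12
S(f1,f2) = y^12*f1 - x^3*f2 = -y^19
Reduced GB = {f1, f2, y^19}; degrees 8, 17, 19
Max = 19


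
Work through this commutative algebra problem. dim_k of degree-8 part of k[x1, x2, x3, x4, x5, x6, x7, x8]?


C(d+n-1,n-1)=C(15,7)=6435


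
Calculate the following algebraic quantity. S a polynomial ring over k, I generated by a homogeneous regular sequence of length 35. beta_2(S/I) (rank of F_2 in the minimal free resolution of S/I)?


Regular sequence => Koszul complex is the minimal free resolution.
Syz_1 minimally generated by Koszul relations f_i*e_j - f_j*e_i (i<j): mu(Syz_1) = beta_2 = C(m,2) = m(m-1)/2
m=35
35*34/2 = 595


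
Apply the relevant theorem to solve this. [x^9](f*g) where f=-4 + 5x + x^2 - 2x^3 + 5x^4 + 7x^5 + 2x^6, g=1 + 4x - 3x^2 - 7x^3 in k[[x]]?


[x^9] = sum a_i*b_j, i+j=9
  2*-7=-14
Sum=-14


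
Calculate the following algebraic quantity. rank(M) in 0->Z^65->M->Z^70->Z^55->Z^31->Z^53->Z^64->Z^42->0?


Alt sum=0:
(-1)^0*65 + (-1)^1*? + (-1)^2*70 + (-1)^3*55 + (-1)^4*31 + (-1)^5*53 + (-1)^6*64 + (-1)^7*42=0
rank(M)=80


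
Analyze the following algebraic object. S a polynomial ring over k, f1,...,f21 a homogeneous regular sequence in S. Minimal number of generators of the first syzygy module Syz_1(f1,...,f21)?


Regular sequence => Koszul complex is the minimal free resolution.
Syz_1 minimally generated by Koszul relations f_i*e_j - f_j*e_i (i<j): mu(Syz_1) = beta_2 = C(m,2) = m(m-1)/2
m=21
21*20/2 = 210


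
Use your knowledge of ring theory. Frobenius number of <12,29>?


gcd(12,29)=1 => F=ab-a-b=12*29-12-29=348-41=307


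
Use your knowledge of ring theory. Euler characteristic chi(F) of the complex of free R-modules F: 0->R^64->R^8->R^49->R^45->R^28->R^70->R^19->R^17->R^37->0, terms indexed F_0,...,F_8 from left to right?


chi = sum (-1)^i * rank:
(-1)^0*64=64
(-1)^1*8=-8
(-1)^2*49=49
(-1)^3*45=-45
(-1)^4*28=28
(-1)^5*70=-70
(-1)^6*19=19
(-1)^7*17=-17
(-1)^8*37=37
chi=57


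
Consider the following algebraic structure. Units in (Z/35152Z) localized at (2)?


Local ring = Z/16Z.
phi(16) = 2^3*(2-1) = 8


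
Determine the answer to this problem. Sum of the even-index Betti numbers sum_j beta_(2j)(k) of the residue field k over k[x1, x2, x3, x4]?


Koszul resolution: beta_i(k)=C(n,i), n=4
sum_even C(4,i) = 2^(n-1) = 2^3 = 8


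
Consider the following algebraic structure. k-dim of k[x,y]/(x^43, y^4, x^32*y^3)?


k[x,y]/I, I = (x^43, y^4, x^32*y^3)
Rect: 43x4=172. Corner: (43-32)x(4-3)=11.
dim = 172-11 = 161


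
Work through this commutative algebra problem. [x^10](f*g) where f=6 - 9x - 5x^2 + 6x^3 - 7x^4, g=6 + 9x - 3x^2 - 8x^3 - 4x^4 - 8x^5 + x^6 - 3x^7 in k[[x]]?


[x^10] = sum a_i*b_j, i+j=10
  6*-3=-18
  -7*1=-7
Sum=-25


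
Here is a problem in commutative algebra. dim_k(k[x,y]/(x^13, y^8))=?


Basis: x^i*y^j, i<13, j<8
13*8=104


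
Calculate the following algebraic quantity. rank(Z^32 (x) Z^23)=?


rank(M(x)N) = rank(M)*rank(N)
32*23 = 736


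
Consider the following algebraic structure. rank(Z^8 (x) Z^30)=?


rank(M(x)N) = rank(M)*rank(N)
8*30 = 240


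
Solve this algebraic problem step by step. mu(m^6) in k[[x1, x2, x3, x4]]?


C(n+d-1,d)=C(9,6)=84


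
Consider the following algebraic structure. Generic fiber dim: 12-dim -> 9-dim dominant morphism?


dim(fiber)=dim(X)-dim(Y)=12-9=3


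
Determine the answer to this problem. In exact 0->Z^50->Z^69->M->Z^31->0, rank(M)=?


Alt sum=0:
(-1)^0*50 + (-1)^1*69 + (-1)^2*? + (-1)^3*31=0
rank(M)=50


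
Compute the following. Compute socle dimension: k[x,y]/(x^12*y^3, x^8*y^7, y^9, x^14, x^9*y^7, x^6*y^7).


Socle = ann(m) = span of standard monomials u with x*u, y*u in I (staircase corners).
Redundant generators: x^8*y^7, x^9*y^7
Minimal generators: x^14, x^12*y^3, x^6*y^7, y^9
Corners: x^5y^8, x^11y^6, x^13y^2
Socle dim=3


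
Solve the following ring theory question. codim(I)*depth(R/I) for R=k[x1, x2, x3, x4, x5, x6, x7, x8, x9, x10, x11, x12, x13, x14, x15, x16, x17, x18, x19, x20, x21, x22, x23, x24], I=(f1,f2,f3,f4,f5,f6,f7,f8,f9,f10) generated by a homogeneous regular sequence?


codim=10, depth=dim(R/I)=24-10=14
Product=10*14=140


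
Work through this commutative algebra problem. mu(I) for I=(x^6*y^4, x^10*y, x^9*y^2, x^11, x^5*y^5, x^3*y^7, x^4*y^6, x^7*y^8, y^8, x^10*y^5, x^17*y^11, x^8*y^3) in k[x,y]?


Remove redundant (divisible by others).
x^10*y^5 redundant.
x^17*y^11 redundant.
x^7*y^8 redundant.
Min: x^11, x^10*y, x^9*y^2, x^8*y^3, x^6*y^4, x^5*y^5, x^4*y^6, x^3*y^7, y^8
Count=9


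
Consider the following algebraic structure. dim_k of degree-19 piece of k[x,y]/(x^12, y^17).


k[x,y], I = (x^12, y^17), d = 19
Need i < 12 and d-i < 17.
Range: 3 <= i <= 11.
H(19) = 9


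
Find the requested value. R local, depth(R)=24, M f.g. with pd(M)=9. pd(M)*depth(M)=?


pd+depth=24
depth=24-9=15
pd*depth=9*15=135


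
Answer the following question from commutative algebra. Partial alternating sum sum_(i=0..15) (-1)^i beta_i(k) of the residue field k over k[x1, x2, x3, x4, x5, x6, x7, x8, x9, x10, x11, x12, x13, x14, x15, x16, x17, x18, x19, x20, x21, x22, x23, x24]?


Koszul resolution: beta_i(k)=C(n,i), n=24
sum_(i=0..p) (-1)^i C(n,i) = (-1)^p C(n-1,p)
(-1)^15*C(23,15) = (-1)^15*490314 = -490314


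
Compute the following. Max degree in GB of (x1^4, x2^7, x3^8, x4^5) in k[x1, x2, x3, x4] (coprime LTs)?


Pure powers, coprime LTs => already GB.
Degrees: 4, 7, 8, 5
Max=8


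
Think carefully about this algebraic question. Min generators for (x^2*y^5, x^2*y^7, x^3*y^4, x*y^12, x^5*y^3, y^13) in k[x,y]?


Remove redundant (divisible by others).
x^2*y^7 redundant.
Min: x^5*y^3, x^3*y^4, x^2*y^5, x*y^12, y^13
Count=5


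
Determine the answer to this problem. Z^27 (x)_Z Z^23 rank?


rank(M(x)N) = rank(M)*rank(N)
27*23 = 621


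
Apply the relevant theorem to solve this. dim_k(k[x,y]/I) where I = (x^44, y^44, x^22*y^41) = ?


k[x,y]/I, I = (x^44, y^44, x^22*y^41)
Rect: 44x44=1936. Corner: (44-22)x(44-41)=66.
dim = 1936-66 = 1870


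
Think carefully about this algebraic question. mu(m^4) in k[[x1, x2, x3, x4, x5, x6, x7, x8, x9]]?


C(n+d-1,d)=C(12,4)=495


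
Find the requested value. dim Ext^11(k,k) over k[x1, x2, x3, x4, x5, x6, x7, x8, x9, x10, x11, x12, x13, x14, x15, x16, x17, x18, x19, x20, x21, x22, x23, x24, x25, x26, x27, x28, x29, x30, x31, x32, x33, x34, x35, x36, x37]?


C(n,i)=C(37,11)=854992152


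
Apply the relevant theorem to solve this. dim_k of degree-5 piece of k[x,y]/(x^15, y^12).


k[x,y], I = (x^15, y^12), d = 5
Need i < 15 and d-i < 12.
Range: 0 <= i <= 5.
H(5) = 6


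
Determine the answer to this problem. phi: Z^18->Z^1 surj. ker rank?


rank(ker) = 18-1 = 17


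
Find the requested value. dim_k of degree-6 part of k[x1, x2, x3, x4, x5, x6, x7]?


C(d+n-1,n-1)=C(12,6)=924


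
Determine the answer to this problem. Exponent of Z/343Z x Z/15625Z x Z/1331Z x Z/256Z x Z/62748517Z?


Exponent = lcm of the cyclic orders; pairwise coprime => product.
7^3*5^6*11^3*2^8*13^7=343*15625*1331*256*62748517=114587074846244000000


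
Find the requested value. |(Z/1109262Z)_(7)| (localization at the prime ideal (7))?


7-primary part: 1109262=7^5*66
Size=7^5=16807


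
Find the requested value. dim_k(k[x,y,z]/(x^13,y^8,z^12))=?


Basis: x^iy^jz^k, i<13,j<8,k<12
13*8*12=1248


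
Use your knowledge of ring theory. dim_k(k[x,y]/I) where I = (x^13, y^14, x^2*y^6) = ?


k[x,y]/I, I = (x^13, y^14, x^2*y^6)
Rect: 13x14=182. Corner: (13-2)x(14-6)=88.
dim = 182-88 = 94


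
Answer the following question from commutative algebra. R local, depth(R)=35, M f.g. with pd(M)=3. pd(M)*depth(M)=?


pd+depth=35
depth=35-3=32
pd*depth=3*32=96


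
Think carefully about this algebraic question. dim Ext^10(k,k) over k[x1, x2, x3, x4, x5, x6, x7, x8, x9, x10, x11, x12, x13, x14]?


C(n,i)=C(14,10)=1001


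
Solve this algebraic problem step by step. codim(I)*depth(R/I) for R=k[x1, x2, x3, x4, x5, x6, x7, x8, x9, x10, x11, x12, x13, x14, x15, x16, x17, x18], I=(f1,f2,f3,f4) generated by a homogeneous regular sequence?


codim=4, depth=dim(R/I)=18-4=14
Product=4*14=56


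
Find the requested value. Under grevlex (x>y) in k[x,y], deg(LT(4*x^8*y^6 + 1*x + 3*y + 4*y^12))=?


LT: 4*x^8*y^6
deg_x=8, deg_y=6
Total=8+6=14


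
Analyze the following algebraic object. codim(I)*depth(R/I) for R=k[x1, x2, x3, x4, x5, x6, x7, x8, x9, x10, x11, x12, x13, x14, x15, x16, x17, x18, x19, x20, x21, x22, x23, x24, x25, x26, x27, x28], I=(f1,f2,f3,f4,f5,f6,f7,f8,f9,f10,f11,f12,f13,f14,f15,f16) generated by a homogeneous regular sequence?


codim=16, depth=dim(R/I)=28-16=12
Product=16*12=192


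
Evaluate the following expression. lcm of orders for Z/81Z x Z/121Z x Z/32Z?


Exponent = lcm of the cyclic orders; pairwise coprime => product.
3^4*11^2*2^5=81*121*32=313632


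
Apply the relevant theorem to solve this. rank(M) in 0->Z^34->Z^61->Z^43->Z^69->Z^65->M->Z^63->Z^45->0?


Alt sum=0:
(-1)^0*34 + (-1)^1*61 + (-1)^2*43 + (-1)^3*69 + (-1)^4*65 + (-1)^5*? + (-1)^6*63 + (-1)^7*45=0
rank(M)=30


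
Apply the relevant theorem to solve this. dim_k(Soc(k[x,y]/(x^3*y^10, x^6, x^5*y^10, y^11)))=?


Socle = ann(m) = span of standard monomials u with x*u, y*u in I (staircase corners).
Redundant generators: x^5*y^10
Minimal generators: x^6, x^3*y^10, y^11
Corners: x^2y^10, x^5y^9
Socle dim=2


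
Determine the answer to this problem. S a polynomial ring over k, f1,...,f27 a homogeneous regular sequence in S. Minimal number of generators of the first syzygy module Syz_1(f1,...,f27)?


Regular sequence => Koszul complex is the minimal free resolution.
Syz_1 minimally generated by Koszul relations f_i*e_j - f_j*e_i (i<j): mu(Syz_1) = beta_2 = C(m,2) = m(m-1)/2
m=27
27*26/2 = 351


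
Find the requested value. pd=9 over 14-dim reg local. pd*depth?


pd+depth=14
depth=14-9=5
pd*depth=9*5=45


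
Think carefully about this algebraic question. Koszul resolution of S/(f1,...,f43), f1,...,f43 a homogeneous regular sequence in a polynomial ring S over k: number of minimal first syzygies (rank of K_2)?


Regular sequence => Koszul complex is the minimal free resolution.
Syz_1 minimally generated by Koszul relations f_i*e_j - f_j*e_i (i<j): mu(Syz_1) = beta_2 = C(m,2) = m(m-1)/2
m=43
43*42/2 = 903


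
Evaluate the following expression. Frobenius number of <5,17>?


gcd(5,17)=1 => F=ab-a-b=5*17-5-17=85-22=63


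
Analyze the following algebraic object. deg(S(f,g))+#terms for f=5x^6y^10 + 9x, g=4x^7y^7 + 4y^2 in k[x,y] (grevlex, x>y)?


LT(f)=5x^6y^10, LT(g)=4x^7y^7
lcm(LM)=x^7y^10
S(f,g) (scaled by 20 to clear denominators) = 4x*f - 5y^3*g = -20y^5 + 36x^2
2 terms, deg 5.
5+2=7


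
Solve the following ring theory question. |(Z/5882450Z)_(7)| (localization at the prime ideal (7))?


7-primary part: 5882450=7^6*50
Size=7^6=117649


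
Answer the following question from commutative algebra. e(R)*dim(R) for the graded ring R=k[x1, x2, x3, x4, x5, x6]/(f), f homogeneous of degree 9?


e(R)=deg(f)=9, dim(R)=6-1=5
e*dim=9*5=45


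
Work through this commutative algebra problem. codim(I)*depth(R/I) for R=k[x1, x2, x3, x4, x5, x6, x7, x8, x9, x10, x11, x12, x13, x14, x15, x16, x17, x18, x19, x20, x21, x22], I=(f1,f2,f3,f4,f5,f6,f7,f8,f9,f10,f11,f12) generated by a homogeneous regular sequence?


codim=12, depth=dim(R/I)=22-12=10
Product=12*10=120


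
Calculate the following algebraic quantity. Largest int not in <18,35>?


gcd(18,35)=1 => F=ab-a-b=18*35-18-35=630-53=577


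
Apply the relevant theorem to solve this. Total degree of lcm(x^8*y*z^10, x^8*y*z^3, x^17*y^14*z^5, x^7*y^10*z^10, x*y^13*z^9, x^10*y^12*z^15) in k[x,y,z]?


lcm = componentwise max:
x: max(8,8,17,7,1,10)=17
y: max(1,1,14,10,13,12)=14
z: max(10,3,5,10,9,15)=15
Total=17+14+15=46


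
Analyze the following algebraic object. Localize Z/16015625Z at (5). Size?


5-primary part: 16015625=5^8*41
Size=5^8=390625


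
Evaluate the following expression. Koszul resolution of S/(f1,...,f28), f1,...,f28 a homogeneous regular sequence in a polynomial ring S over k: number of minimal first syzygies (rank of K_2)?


Regular sequence => Koszul complex is the minimal free resolution.
Syz_1 minimally generated by Koszul relations f_i*e_j - f_j*e_i (i<j): mu(Syz_1) = beta_2 = C(m,2) = m(m-1)/2
m=28
28*27/2 = 378


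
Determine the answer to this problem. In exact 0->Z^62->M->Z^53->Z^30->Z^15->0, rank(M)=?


Alt sum=0:
(-1)^0*62 + (-1)^1*? + (-1)^2*53 + (-1)^3*30 + (-1)^4*15=0
rank(M)=100


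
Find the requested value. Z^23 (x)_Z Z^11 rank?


rank(M(x)N) = rank(M)*rank(N)
23*11 = 253


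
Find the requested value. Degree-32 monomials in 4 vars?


C(d+n-1,n-1)=C(35,3)=6545


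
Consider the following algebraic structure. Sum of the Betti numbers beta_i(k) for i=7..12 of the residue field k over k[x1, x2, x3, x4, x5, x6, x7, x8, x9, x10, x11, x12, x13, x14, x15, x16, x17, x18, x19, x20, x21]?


Koszul resolution: beta_i(k)=C(n,i), n=21
C(21,7)=116280, C(21,8)=203490, C(21,9)=293930, C(21,10)=352716, C(21,11)=352716, C(21,12)=293930
Sum=1613062


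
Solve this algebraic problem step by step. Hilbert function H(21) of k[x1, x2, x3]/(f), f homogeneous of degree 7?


C(23,2)-C(16,2)=253-120=133


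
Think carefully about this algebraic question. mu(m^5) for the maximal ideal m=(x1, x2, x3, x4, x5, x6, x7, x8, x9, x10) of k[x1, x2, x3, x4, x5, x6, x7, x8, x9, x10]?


Graded Nakayama: mu(m^d) = dim_k (m^d/m^(d+1)) = #degree-5 monomials in 10 vars
C(n+d-1,d)=C(14,5)=2002


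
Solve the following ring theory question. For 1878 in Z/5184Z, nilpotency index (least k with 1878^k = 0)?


1878^k mod 5184:
k=1: 1878
k=2: 1764
k=3: 216
k=4: 1296
k=5: 2592
k=6: 0
First zero at k = 6


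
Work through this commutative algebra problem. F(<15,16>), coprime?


gcd(15,16)=1 => F=ab-a-b=15*16-15-16=240-31=209


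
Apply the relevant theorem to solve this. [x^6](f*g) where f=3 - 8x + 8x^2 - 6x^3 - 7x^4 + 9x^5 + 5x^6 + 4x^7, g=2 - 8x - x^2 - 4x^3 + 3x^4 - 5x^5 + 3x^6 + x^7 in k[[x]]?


[x^6] = sum a_i*b_j, i+j=6
  3*3=9
  -8*-5=40
  8*3=24
  -6*-4=24
  -7*-1=7
  9*-8=-72
  5*2=10
Sum=42


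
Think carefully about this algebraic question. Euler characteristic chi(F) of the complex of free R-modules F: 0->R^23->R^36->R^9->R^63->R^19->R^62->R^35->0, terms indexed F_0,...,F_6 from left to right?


chi = sum (-1)^i * rank:
(-1)^0*23=23
(-1)^1*36=-36
(-1)^2*9=9
(-1)^3*63=-63
(-1)^4*19=19
(-1)^5*62=-62
(-1)^6*35=35
chi=-75


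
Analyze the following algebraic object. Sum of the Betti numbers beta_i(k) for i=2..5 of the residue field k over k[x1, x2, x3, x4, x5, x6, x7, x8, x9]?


Koszul resolution: beta_i(k)=C(n,i), n=9
C(9,2)=36, C(9,3)=84, C(9,4)=126, C(9,5)=126
Sum=372


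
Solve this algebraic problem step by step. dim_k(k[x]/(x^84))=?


Basis: 1,x,...,x^83
dim=84


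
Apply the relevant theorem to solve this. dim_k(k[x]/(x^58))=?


Basis: 1,x,...,x^57
dim=58


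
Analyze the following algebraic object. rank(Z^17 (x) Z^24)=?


rank(M(x)N) = rank(M)*rank(N)
17*24 = 408


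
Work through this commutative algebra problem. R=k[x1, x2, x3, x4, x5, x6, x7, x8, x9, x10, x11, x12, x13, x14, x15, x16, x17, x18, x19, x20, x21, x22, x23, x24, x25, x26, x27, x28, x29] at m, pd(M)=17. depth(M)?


pd+depth=depth(R)=29
depth=29-17=12


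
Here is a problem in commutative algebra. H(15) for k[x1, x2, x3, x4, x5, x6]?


C(d+n-1,n-1)=C(20,5)=15504


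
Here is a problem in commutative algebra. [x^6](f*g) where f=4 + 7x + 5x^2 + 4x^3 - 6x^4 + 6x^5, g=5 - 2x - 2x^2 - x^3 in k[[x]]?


[x^6] = sum a_i*b_j, i+j=6
  4*-1=-4
  -6*-2=12
  6*-2=-12
Sum=-4


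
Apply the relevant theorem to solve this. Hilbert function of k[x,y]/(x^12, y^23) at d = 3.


k[x,y], I = (x^12, y^23), d = 3
Need i < 12 and d-i < 23.
Range: 0 <= i <= 3.
H(3) = 4


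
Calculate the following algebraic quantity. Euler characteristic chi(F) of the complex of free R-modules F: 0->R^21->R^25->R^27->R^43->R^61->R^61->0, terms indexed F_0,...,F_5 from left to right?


chi = sum (-1)^i * rank:
(-1)^0*21=21
(-1)^1*25=-25
(-1)^2*27=27
(-1)^3*43=-43
(-1)^4*61=61
(-1)^5*61=-61
chi=-20


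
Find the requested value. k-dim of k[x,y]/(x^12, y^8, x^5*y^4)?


k[x,y]/I, I = (x^12, y^8, x^5*y^4)
Rect: 12x8=96. Corner: (12-5)x(8-4)=28.
dim = 96-28 = 68


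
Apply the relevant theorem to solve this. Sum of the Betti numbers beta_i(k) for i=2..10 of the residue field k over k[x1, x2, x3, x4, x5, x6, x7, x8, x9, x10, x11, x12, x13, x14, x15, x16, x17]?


Koszul resolution: beta_i(k)=C(n,i), n=17
C(17,2)=136, C(17,3)=680, C(17,4)=2380, C(17,5)=6188, C(17,6)=12376, C(17,7)=19448, C(17,8)=24310, C(17,9)=24310, C(17,10)=19448
Sum=109276


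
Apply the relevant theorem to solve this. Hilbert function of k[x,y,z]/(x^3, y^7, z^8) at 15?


Need i<3, j<7, k<8 with i+j+k=15.
For each i, j ranges over max(0,15-i-7)..min(6,15-i):
  i=0: j in [8,6] -> 0
  i=1: j in [7,6] -> 0
  i=2: j in [6,6] -> 1
H(15) = 0+0+1 = 1


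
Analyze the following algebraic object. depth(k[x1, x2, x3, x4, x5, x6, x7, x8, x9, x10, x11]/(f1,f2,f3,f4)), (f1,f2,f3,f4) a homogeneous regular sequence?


depth(R)=11
depth(R/I)=11-4=7


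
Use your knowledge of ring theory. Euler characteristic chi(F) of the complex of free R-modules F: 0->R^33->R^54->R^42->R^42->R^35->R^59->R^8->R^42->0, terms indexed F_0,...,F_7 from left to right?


chi = sum (-1)^i * rank:
(-1)^0*33=33
(-1)^1*54=-54
(-1)^2*42=42
(-1)^3*42=-42
(-1)^4*35=35
(-1)^5*59=-59
(-1)^6*8=8
(-1)^7*42=-42
chi=-79


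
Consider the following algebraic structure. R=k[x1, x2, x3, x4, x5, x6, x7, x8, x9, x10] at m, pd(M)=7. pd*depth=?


pd+depth=10
depth=10-7=3
pd*depth=7*3=21


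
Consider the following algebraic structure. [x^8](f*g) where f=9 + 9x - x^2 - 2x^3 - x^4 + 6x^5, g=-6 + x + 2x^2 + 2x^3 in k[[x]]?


[x^8] = sum a_i*b_j, i+j=8
  6*2=12
Sum=12


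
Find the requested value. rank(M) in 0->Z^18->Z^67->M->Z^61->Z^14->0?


Alt sum=0:
(-1)^0*18 + (-1)^1*67 + (-1)^2*? + (-1)^3*61 + (-1)^4*14=0
rank(M)=96


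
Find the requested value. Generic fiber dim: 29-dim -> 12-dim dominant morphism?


dim(fiber)=dim(X)-dim(Y)=29-12=17


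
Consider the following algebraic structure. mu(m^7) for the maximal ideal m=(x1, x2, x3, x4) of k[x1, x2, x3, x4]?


Graded Nakayama: mu(m^d) = dim_k (m^d/m^(d+1)) = #degree-7 monomials in 4 vars
C(n+d-1,d)=C(10,7)=120


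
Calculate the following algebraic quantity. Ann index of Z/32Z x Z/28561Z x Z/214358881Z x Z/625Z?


Exponent = lcm of the cyclic orders; pairwise coprime => product.
2^5*13^4*11^8*5^4=32*28561*214358881*625=122446080004820000


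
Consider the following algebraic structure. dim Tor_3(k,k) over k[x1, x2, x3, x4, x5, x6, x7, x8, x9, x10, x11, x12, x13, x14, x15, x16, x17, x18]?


Koszul: C(n,i)=C(18,3)=816


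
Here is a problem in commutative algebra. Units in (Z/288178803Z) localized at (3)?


Local ring = Z/19683Z.
phi(19683) = 3^8*(3-1) = 13122


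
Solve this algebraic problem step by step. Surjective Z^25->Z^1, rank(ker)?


rank(ker) = 25-1 = 24


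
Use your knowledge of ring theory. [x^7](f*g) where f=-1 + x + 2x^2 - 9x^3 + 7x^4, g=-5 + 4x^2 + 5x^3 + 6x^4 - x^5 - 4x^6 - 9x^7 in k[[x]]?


[x^7] = sum a_i*b_j, i+j=7
  -1*-9=9
  1*-4=-4
  2*-1=-2
  -9*6=-54
  7*5=35
Sum=-16


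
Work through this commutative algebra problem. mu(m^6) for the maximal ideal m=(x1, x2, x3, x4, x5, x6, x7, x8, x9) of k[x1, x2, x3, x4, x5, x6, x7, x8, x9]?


Graded Nakayama: mu(m^d) = dim_k (m^d/m^(d+1)) = #degree-6 monomials in 9 vars
C(n+d-1,d)=C(14,6)=3003


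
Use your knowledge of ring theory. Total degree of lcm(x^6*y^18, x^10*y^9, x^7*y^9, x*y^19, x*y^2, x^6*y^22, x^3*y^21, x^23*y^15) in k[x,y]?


lcm = componentwise max:
x: max(6,10,7,1,1,6,3,23)=23
y: max(18,9,9,19,2,22,21,15)=22
Total=23+22=45


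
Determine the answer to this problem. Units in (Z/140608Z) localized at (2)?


Local ring = Z/64Z.
phi(64) = 2^5*(2-1) = 32


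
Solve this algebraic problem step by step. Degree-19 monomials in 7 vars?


C(d+n-1,n-1)=C(25,6)=177100


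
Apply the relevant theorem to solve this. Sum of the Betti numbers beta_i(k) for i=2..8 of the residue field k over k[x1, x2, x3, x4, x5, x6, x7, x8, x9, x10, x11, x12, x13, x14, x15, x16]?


Koszul resolution: beta_i(k)=C(n,i), n=16
C(16,2)=120, C(16,3)=560, C(16,4)=1820, C(16,5)=4368, C(16,6)=8008, C(16,7)=11440, C(16,8)=12870
Sum=39186


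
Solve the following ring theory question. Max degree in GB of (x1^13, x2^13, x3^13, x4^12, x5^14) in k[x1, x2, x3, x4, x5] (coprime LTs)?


Pure powers, coprime LTs => already GB.
Degrees: 13, 13, 13, 12, 14
Max=14


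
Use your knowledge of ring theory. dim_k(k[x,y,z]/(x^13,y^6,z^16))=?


Basis: x^iy^jz^k, i<13,j<6,k<16
13*6*16=1248


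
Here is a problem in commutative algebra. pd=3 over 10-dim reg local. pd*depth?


pd+depth=10
depth=10-3=7
pd*depth=3*7=21


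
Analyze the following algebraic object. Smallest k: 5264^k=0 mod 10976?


5264^k mod 10976:
k=1: 5264
k=2: 6272
k=3: 0
First zero at k = 3


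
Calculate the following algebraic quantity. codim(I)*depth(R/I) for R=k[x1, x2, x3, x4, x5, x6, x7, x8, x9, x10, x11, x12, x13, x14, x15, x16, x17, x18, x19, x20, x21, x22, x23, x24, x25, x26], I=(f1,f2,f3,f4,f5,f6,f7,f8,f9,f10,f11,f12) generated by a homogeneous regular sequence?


codim=12, depth=dim(R/I)=26-12=14
Product=12*14=168


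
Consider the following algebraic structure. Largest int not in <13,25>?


gcd(13,25)=1 => F=ab-a-b=13*25-13-25=325-38=287


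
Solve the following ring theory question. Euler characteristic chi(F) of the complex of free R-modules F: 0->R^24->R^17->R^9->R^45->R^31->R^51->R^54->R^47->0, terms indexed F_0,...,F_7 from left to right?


chi = sum (-1)^i * rank:
(-1)^0*24=24
(-1)^1*17=-17
(-1)^2*9=9
(-1)^3*45=-45
(-1)^4*31=31
(-1)^5*51=-51
(-1)^6*54=54
(-1)^7*47=-47
chi=-42


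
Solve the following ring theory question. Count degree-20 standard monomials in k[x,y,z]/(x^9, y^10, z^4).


Need i<9, j<10, k<4 with i+j+k=20.
For each i, j ranges over max(0,20-i-3)..min(9,20-i):
  i=0: j in [17,9] -> 0
  i=1: j in [16,9] -> 0
  i=2: j in [15,9] -> 0
  i=3: j in [14,9] -> 0
  i=4: j in [13,9] -> 0
  i=5: j in [12,9] -> 0
  i=6: j in [11,9] -> 0
  i=7: j in [10,9] -> 0
  i=8: j in [9,9] -> 1
H(20) = 0+0+0+0+0+0+0+0+1 = 1


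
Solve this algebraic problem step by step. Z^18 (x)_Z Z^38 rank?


rank(M(x)N) = rank(M)*rank(N)
18*38 = 684


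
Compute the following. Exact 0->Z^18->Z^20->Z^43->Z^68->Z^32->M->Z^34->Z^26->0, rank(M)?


Alt sum=0:
(-1)^0*18 + (-1)^1*20 + (-1)^2*43 + (-1)^3*68 + (-1)^4*32 + (-1)^5*? + (-1)^6*34 + (-1)^7*26=0
rank(M)=13


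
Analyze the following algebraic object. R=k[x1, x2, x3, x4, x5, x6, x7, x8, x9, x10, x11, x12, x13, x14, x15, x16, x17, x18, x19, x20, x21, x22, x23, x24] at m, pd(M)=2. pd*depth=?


pd+depth=24
depth=24-2=22
pd*depth=2*22=44


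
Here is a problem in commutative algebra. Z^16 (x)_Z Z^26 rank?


rank(M(x)N) = rank(M)*rank(N)
16*26 = 416


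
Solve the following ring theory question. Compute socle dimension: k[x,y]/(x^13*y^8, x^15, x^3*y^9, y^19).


Socle = ann(m) = span of standard monomials u with x*u, y*u in I (staircase corners).
Minimal generators: x^15, x^13*y^8, x^3*y^9, y^19
Corners: x^2y^18, x^12y^8, x^14y^7
Socle dim=3


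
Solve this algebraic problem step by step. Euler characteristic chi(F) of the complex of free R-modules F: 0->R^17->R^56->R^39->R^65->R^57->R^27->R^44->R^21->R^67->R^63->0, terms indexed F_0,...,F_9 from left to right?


chi = sum (-1)^i * rank:
(-1)^0*17=17
(-1)^1*56=-56
(-1)^2*39=39
(-1)^3*65=-65
(-1)^4*57=57
(-1)^5*27=-27
(-1)^6*44=44
(-1)^7*21=-21
(-1)^8*67=67
(-1)^9*63=-63
chi=-8


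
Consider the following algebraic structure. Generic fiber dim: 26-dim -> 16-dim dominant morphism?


dim(fiber)=dim(X)-dim(Y)=26-16=10


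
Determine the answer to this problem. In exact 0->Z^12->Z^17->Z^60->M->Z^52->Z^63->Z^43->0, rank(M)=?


Alt sum=0:
(-1)^0*12 + (-1)^1*17 + (-1)^2*60 + (-1)^3*? + (-1)^4*52 + (-1)^5*63 + (-1)^6*43=0
rank(M)=87


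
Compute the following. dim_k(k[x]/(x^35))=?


Basis: 1,x,...,x^34
dim=35


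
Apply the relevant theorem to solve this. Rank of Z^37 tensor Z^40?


rank(M(x)N) = rank(M)*rank(N)
37*40 = 1480


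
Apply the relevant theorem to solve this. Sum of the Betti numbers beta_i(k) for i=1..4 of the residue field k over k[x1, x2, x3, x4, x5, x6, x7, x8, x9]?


Koszul resolution: beta_i(k)=C(n,i), n=9
C(9,1)=9, C(9,2)=36, C(9,3)=84, C(9,4)=126
Sum=255


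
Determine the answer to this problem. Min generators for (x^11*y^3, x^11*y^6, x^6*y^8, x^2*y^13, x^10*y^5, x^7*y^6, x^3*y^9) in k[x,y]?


Remove redundant (divisible by others).
x^11*y^6 redundant.
Min: x^11*y^3, x^10*y^5, x^7*y^6, x^6*y^8, x^3*y^9, x^2*y^13
Count=6


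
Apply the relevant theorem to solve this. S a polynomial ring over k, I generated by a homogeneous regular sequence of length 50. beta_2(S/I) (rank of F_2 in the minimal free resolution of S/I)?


Regular sequence => Koszul complex is the minimal free resolution.
Syz_1 minimally generated by Koszul relations f_i*e_j - f_j*e_i (i<j): mu(Syz_1) = beta_2 = C(m,2) = m(m-1)/2
m=50
50*49/2 = 1225


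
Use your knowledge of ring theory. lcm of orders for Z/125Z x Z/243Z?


Exponent = lcm of the cyclic orders; pairwise coprime => product.
5^3*3^5=125*243=30375


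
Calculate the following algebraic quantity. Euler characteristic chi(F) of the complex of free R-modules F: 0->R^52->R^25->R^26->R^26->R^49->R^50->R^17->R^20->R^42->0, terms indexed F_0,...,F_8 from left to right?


chi = sum (-1)^i * rank:
(-1)^0*52=52
(-1)^1*25=-25
(-1)^2*26=26
(-1)^3*26=-26
(-1)^4*49=49
(-1)^5*50=-50
(-1)^6*17=17
(-1)^7*20=-20
(-1)^8*42=42
chi=65


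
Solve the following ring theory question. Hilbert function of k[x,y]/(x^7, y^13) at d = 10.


k[x,y], I = (x^7, y^13), d = 10
Need i < 7 and d-i < 13.
Range: 0 <= i <= 6.
H(10) = 7


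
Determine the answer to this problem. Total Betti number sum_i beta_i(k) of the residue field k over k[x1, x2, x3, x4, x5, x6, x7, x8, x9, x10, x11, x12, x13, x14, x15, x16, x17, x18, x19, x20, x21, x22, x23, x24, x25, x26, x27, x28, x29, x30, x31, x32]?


Koszul resolution: beta_i(k)=C(n,i), n=32
sum_i C(32,i) = 2^32 = 4294967296


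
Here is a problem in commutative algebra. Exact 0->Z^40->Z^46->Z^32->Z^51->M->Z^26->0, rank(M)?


Alt sum=0:
(-1)^0*40 + (-1)^1*46 + (-1)^2*32 + (-1)^3*51 + (-1)^4*? + (-1)^5*26=0
rank(M)=51


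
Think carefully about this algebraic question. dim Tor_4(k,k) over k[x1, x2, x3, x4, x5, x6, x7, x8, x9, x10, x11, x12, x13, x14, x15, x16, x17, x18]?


Koszul: C(n,i)=C(18,4)=3060


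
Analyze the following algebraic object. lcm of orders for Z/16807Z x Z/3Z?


Exponent = lcm of the cyclic orders; pairwise coprime => product.
7^5*3^1=16807*3=50421


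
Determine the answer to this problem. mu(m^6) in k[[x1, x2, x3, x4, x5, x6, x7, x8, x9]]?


C(n+d-1,d)=C(14,6)=3003


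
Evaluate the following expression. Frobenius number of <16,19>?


gcd(16,19)=1 => F=ab-a-b=16*19-16-19=304-35=269


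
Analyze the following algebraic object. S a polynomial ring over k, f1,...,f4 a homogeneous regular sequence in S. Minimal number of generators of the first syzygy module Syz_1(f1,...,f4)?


Regular sequence => Koszul complex is the minimal free resolution.
Syz_1 minimally generated by Koszul relations f_i*e_j - f_j*e_i (i<j): mu(Syz_1) = beta_2 = C(m,2) = m(m-1)/2
m=4
4*3/2 = 6


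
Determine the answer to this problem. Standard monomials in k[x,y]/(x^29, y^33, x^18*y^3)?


k[x,y]/I, I = (x^29, y^33, x^18*y^3)
Rect: 29x33=957. Corner: (29-18)x(33-3)=330.
dim = 957-330 = 627


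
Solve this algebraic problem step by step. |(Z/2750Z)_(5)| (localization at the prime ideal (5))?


5-primary part: 2750=5^3*22
Size=5^3=125


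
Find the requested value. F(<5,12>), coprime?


gcd(5,12)=1 => F=ab-a-b=5*12-5-12=60-17=43


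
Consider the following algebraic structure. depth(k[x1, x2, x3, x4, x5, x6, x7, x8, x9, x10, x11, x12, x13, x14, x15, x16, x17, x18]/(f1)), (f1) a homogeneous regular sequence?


depth(R)=18
depth(R/I)=18-1=17


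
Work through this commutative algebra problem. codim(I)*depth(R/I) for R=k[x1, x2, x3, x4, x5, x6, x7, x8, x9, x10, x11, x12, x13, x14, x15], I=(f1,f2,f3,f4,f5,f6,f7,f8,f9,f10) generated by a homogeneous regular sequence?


codim=10, depth=dim(R/I)=15-10=5
Product=10*5=50


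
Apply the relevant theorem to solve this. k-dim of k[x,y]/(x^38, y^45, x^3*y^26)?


k[x,y]/I, I = (x^38, y^45, x^3*y^26)
Rect: 38x45=1710. Corner: (38-3)x(45-26)=665.
dim = 1710-665 = 1045


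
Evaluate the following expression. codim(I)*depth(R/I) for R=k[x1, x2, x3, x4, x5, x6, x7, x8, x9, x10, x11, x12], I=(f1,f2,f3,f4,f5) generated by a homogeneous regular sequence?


codim=5, depth=dim(R/I)=12-5=7
Product=5*7=35


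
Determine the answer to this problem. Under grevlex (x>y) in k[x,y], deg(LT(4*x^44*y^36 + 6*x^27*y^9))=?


LT: 4*x^44*y^36
deg_x=44, deg_y=36
Total=44+36=80


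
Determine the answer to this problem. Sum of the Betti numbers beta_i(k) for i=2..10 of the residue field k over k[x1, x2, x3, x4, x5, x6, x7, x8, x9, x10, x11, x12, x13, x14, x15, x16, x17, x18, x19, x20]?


Koszul resolution: beta_i(k)=C(n,i), n=20
C(20,2)=190, C(20,3)=1140, C(20,4)=4845, C(20,5)=15504, C(20,6)=38760, C(20,7)=77520, C(20,8)=125970, C(20,9)=167960, C(20,10)=184756
Sum=616645


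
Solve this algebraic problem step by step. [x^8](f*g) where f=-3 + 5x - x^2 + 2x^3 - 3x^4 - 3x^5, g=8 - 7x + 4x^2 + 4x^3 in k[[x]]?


[x^8] = sum a_i*b_j, i+j=8
  -3*4=-12
Sum=-12


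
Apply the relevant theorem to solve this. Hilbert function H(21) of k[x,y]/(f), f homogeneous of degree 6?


H(t)=d for t>=d-1.
d=6, t=21
H(21)=6


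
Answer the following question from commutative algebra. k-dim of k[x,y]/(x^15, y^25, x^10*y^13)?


k[x,y]/I, I = (x^15, y^25, x^10*y^13)
Rect: 15x25=375. Corner: (15-10)x(25-13)=60.
dim = 375-60 = 315


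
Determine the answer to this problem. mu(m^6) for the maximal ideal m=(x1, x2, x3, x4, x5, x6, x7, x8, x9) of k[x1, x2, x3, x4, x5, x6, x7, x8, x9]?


Graded Nakayama: mu(m^d) = dim_k (m^d/m^(d+1)) = #degree-6 monomials in 9 vars
C(n+d-1,d)=C(14,6)=3003


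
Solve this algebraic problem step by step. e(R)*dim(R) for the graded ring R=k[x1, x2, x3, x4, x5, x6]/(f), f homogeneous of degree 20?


e(R)=deg(f)=20, dim(R)=6-1=5
e*dim=20*5=100


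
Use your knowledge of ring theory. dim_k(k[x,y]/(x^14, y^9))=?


Basis: x^i*y^j, i<14, j<9
14*9=126


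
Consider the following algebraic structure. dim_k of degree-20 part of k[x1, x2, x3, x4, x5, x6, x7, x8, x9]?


C(d+n-1,n-1)=C(28,8)=3108105


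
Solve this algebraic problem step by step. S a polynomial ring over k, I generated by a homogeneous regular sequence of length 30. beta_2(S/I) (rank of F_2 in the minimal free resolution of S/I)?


Regular sequence => Koszul complex is the minimal free resolution.
Syz_1 minimally generated by Koszul relations f_i*e_j - f_j*e_i (i<j): mu(Syz_1) = beta_2 = C(m,2) = m(m-1)/2
m=30
30*29/2 = 435


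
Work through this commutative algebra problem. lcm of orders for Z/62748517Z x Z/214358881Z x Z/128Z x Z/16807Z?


Exponent = lcm of the cyclic orders; pairwise coprime => product.
13^7*11^8*2^7*7^5=62748517*214358881*128*16807=28936441169985909752192


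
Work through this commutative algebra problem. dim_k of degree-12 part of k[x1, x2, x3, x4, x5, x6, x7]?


C(d+n-1,n-1)=C(18,6)=18564


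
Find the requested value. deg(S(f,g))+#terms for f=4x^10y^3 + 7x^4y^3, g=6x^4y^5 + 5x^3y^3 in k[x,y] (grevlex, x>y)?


LT(f)=4x^10y^3, LT(g)=6x^4y^5
lcm(LM)=x^10y^5
S(f,g) (scaled by 24 to clear denominators) = 6y^2*f - 4x^6*g = -20x^9y^3 + 42x^4y^5
2 terms, deg 12.
12+2=14


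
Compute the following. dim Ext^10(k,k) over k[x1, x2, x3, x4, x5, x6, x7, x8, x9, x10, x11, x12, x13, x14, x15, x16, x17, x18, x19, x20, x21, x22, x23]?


C(n,i)=C(23,10)=1144066


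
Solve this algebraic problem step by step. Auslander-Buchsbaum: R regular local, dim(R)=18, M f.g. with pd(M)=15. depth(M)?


pd+depth=depth(R)=18
depth=18-15=3


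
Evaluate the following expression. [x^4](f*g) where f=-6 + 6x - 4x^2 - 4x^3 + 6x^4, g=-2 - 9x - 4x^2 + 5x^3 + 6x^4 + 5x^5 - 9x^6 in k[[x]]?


[x^4] = sum a_i*b_j, i+j=4
  -6*6=-36
  6*5=30
  -4*-4=16
  -4*-9=36
  6*-2=-12
Sum=34


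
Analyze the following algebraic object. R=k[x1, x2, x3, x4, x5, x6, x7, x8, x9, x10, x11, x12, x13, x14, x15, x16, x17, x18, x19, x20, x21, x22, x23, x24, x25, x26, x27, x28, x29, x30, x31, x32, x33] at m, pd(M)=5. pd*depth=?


pd+depth=33
depth=33-5=28
pd*depth=5*28=140


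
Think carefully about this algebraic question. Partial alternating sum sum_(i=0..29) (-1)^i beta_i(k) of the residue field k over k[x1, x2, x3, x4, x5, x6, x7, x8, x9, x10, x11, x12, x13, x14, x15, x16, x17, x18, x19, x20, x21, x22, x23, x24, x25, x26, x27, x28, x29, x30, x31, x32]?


Koszul resolution: beta_i(k)=C(n,i), n=32
sum_(i=0..p) (-1)^i C(n,i) = (-1)^p C(n-1,p)
(-1)^29*C(31,29) = (-1)^29*465 = -465
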